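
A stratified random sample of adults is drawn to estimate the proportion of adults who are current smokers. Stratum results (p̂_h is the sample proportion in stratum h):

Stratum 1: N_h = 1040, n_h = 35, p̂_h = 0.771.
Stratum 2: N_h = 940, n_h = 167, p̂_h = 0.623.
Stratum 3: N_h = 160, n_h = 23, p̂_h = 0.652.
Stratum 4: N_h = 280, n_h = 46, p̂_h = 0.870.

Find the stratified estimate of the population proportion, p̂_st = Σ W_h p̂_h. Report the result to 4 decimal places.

N = 2420; stratum weights W_h = N_h/N.
p̂_st = Σ W_h p̂_h = (1040·0.771 + 940·0.623 + 160·0.652 + 280·0.870)/2420 = 0.71710

p̂_st ≈ 0.7171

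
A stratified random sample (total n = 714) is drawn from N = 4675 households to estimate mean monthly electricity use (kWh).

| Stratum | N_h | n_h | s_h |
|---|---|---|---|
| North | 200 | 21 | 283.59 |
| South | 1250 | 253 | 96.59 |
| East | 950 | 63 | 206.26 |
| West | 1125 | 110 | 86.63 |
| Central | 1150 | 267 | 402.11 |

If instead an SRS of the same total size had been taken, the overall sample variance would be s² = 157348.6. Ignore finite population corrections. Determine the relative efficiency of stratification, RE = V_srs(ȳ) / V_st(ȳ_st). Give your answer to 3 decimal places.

V̂(ȳ_st) = Σ W_h² s_h²/n_h, with W_h = N_h/N and N = 4675:
  stratum North: (200/4675)²·283.59²/21 = 7.00905
  stratum South: (1250/4675)²·96.59²/253 = 2.63634
  stratum East: (950/4675)²·206.26²/63 = 27.8852
  stratum West: (1125/4675)²·86.63²/110 = 3.95081
  stratum Central: (1150/4675)²·402.11²/267 = 36.6447
V_st = 78.1261
V_srs = s²/n = 157348.6/714 = 220.376
Relative efficiency = V_srs / V_st = 220.376/78.1261 = 2.8208

RE ≈ 2.821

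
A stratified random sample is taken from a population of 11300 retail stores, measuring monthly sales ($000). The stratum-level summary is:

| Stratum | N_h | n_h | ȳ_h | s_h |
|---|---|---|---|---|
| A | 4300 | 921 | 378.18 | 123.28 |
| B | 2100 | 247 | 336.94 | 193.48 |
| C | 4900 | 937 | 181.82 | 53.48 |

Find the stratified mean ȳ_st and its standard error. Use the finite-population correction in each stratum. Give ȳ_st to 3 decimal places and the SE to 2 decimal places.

ȳ_st = Σ W_h ȳ_h = (4300·378.18 + 2100·336.94 + 4900·181.82)/11300 = 285.36867
V̂(ȳ_st) = Σ W_h² (1 − n_h/N_h) s_h²/n_h, with W_h = N_h/N and N = 11300:
  stratum A: (4300/11300)²·(1 − 921/4300)·123.28²/921 = 1.8777
  stratum B: (2100/11300)²·(1 − 247/2100)·193.48²/247 = 4.61863
  stratum C: (4900/11300)²·(1 − 937/4900)·53.48²/937 = 0.464201
V̂(ȳ_st) = 6.96053
SE(ȳ_st) = √6.96053 = 2.63828

ȳ_st ≈ 285.369, SE ≈ 2.64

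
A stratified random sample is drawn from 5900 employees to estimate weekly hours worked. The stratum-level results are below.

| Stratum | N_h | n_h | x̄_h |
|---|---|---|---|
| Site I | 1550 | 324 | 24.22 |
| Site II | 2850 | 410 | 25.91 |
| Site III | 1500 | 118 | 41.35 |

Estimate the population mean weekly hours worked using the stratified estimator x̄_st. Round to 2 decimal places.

N = Σ N_h = 5900. Stratum weights W_h = N_h/N.
x̄_st = (1550·24.22 + 2850·25.91 + 1500·41.35) / 5900 = 29.3914

x̄_st ≈ 29.39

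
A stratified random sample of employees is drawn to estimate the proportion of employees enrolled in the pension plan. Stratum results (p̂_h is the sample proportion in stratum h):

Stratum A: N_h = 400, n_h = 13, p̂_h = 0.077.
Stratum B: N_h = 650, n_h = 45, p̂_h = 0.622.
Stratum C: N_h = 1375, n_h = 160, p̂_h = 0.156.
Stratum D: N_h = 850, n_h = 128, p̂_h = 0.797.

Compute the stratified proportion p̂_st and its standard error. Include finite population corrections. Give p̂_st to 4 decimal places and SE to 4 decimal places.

N = 3275; stratum weights W_h = N_h/N.
p̂_st = Σ W_h p̂_h = (400·0.077 + 650·0.622 + 1375·0.156 + 850·0.797)/3275 = 0.40521
V̂(p̂_st) = Σ W_h² (1 − n_h/N_h) p̂_h(1−p̂_h)/(n_h−1):
  stratum A: (400/3275)²·(1 − 13/400)·0.077·0.923/12 = 8.5479e-05
  stratum B: (650/3275)²·(1 − 45/650)·0.622·0.378/44 = 0.000195919
  stratum C: (1375/3275)²·(1 − 160/1375)·0.156·0.844/159 = 0.000128981
  stratum D: (850/3275)²·(1 − 128/850)·0.797·0.203/127 = 7.28927e-05
V̂(p̂_st) = 0.000483271; SE = √V̂ = 0.0219834

p̂_st ≈ 0.4052, SE ≈ 0.0220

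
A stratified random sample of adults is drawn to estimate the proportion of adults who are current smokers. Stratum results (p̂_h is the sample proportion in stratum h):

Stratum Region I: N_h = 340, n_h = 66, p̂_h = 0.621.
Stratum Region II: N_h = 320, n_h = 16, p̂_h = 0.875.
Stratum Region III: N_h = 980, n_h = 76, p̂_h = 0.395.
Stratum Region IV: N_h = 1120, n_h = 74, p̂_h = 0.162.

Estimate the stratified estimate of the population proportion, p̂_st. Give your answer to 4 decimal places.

p̂_st ≈ 0.3839

N = 2760; stratum weights W_h = N_h/N.
p̂_st = Σ W_h p̂_h = (340·0.621 + 320·0.875 + 980·0.395 + 1120·0.162)/2760 = 0.38394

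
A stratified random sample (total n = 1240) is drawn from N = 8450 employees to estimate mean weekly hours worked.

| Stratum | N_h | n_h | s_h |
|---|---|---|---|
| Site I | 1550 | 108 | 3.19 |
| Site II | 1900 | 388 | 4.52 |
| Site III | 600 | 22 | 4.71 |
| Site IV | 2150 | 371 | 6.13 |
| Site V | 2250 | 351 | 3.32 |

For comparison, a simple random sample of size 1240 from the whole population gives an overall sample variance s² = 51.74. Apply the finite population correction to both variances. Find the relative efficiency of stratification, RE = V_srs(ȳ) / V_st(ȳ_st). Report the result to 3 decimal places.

RE ≈ 2.061

V̂(ȳ_st) = Σ W_h² (1 − n_h/N_h) s_h²/n_h, with W_h = N_h/N and N = 8450:
  stratum Site I: (1550/8450)²·(1 − 108/1550)·3.19²/108 = 0.00294945
  stratum Site II: (1900/8450)²·(1 − 388/1900)·4.52²/388 = 0.00211854
  stratum Site III: (600/8450)²·(1 − 22/600)·4.71²/22 = 0.00489762
  stratum Site IV: (2150/8450)²·(1 − 371/2150)·6.13²/371 = 0.0054256
  stratum Site V: (2250/8450)²·(1 − 351/2250)·3.32²/351 = 0.00187916
V_st = 0.0172704
V_srs = (1 − 1240/8450)·51.74/1240 = 0.0356027
Relative efficiency = V_srs / V_st = 0.0356027/0.0172704 = 2.0615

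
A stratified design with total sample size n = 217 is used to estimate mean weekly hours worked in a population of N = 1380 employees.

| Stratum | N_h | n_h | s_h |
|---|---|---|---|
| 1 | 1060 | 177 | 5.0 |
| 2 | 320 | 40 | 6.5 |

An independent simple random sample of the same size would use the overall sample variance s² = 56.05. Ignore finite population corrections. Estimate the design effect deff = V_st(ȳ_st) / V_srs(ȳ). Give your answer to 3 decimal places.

deff ≈ 0.543

V̂(ȳ_st) = Σ W_h² s_h²/n_h, with W_h = N_h/N and N = 1380:
  stratum 1: (1060/1380)²·5.0²/177 = 0.0833336
  stratum 2: (320/1380)²·6.5²/40 = 0.0567948
V_st = 0.140128
V_srs = s²/n = 56.05/217 = 0.258295
deff = V_st / V_srs = 0.140128/0.258295 = 0.5425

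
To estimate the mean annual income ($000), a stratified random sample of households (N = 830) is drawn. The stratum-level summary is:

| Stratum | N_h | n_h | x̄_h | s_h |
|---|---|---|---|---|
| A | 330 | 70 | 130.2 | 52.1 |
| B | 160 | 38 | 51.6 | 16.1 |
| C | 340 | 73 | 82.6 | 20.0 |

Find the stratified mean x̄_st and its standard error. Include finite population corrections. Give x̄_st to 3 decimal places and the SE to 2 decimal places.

x̄_st ≈ 95.549, SE ≈ 2.40

x̄_st = Σ W_h x̄_h = (330·130.2 + 160·51.6 + 340·82.6)/830 = 95.54940
V̂(x̄_st) = Σ W_h² (1 − n_h/N_h) s_h²/n_h, with W_h = N_h/N and N = 830:
  stratum A: (330/830)²·(1 − 70/330)·52.1²/70 = 4.82957
  stratum B: (160/830)²·(1 − 38/160)·16.1²/38 = 0.193282
  stratum C: (340/830)²·(1 − 73/340)·20.0²/73 = 0.722056
V̂(x̄_st) = 5.74491
SE(x̄_st) = √5.74491 = 2.39685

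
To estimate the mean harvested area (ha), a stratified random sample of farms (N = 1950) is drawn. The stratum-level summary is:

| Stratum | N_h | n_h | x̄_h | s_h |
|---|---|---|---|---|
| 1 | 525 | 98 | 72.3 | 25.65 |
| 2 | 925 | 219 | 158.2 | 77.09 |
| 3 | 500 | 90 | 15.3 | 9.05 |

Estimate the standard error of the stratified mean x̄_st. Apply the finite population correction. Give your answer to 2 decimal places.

V̂(x̄_st) = Σ W_h² (1 − n_h/N_h) s_h²/n_h, with W_h = N_h/N and N = 1950:
  stratum 1: (525/1950)²·(1 − 98/525)·25.65²/98 = 0.395792
  stratum 2: (925/1950)²·(1 − 219/925)·77.09²/219 = 4.66046
  stratum 3: (500/1950)²·(1 − 90/500)·9.05²/90 = 0.0490613
V̂(x̄_st) = 5.10532
SE(x̄_st) = √5.10532 = 2.25949

SE(x̄_st) ≈ 2.26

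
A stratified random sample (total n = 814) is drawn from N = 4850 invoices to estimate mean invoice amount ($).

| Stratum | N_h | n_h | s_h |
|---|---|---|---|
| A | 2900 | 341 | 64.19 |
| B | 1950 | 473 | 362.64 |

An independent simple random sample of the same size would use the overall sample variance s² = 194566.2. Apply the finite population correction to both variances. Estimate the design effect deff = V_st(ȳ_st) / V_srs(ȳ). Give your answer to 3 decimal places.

deff ≈ 0.190

V̂(ȳ_st) = Σ W_h² (1 − n_h/N_h) s_h²/n_h, with W_h = N_h/N and N = 4850:
  stratum A: (2900/4850)²·(1 − 341/2900)·64.19²/341 = 3.81211
  stratum B: (1950/4850)²·(1 − 473/1950)·362.64²/473 = 34.0425
V_st = 37.8546
V_srs = (1 − 814/4850)·194566.2/814 = 198.908
deff = V_st / V_srs = 37.8546/198.908 = 0.1903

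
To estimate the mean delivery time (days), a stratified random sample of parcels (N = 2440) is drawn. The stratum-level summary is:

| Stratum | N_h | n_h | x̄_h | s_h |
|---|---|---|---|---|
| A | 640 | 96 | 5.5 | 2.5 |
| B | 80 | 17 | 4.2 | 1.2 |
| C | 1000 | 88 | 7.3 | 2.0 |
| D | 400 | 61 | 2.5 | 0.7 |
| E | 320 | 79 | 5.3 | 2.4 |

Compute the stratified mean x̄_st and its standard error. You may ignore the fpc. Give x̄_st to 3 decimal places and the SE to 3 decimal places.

x̄_st = Σ W_h x̄_h = (640·5.5 + 80·4.2 + 1000·7.3 + 400·2.5 + 320·5.3)/2440 = 5.67705
V̂(x̄_st) = Σ W_h² s_h²/n_h, with W_h = N_h/N and N = 2440:
  stratum A: (640/2440)²·2.5²/96 = 0.00447908
  stratum B: (80/2440)²·1.2²/17 = 9.10571e-05
  stratum C: (1000/2440)²·2.0²/88 = 0.0076348
  stratum D: (400/2440)²·0.7²/61 = 0.000215877
  stratum E: (320/2440)²·2.4²/79 = 0.00125405
V̂(x̄_st) = 0.0136749
SE(x̄_st) = √0.0136749 = 0.11694

x̄_st ≈ 5.677, SE ≈ 0.117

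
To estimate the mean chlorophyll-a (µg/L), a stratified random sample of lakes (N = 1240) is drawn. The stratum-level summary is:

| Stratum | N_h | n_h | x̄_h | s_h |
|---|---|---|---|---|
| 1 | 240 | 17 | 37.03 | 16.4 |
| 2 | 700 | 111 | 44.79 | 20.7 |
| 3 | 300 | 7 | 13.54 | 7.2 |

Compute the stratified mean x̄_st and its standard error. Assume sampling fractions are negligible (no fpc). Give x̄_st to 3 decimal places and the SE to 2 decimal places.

x̄_st ≈ 35.728, SE ≈ 1.50

x̄_st = Σ W_h x̄_h = (240·37.03 + 700·44.79 + 300·13.54)/1240 = 35.72758
V̂(x̄_st) = Σ W_h² s_h²/n_h, with W_h = N_h/N and N = 1240:
  stratum 1: (240/1240)²·16.4²/17 = 0.592677
  stratum 2: (700/1240)²·20.7²/111 = 1.23018
  stratum 3: (300/1240)²·7.2²/7 = 0.433477
V̂(x̄_st) = 2.25634
SE(x̄_st) = √2.25634 = 1.50211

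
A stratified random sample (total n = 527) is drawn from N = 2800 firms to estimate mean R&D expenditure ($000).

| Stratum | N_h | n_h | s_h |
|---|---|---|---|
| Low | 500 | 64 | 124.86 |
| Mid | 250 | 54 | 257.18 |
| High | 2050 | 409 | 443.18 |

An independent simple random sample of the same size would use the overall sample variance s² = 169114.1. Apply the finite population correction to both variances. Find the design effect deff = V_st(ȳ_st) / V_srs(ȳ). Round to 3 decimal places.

V̂(ȳ_st) = Σ W_h² (1 − n_h/N_h) s_h²/n_h, with W_h = N_h/N and N = 2800:
  stratum Low: (500/2800)²·(1 − 64/500)·124.86²/64 = 6.77341
  stratum Mid: (250/2800)²·(1 − 54/250)·257.18²/54 = 7.65527
  stratum High: (2050/2800)²·(1 − 409/2050)·443.18²/409 = 206.055
V_st = 220.484
V_srs = (1 − 527/2800)·169114.1/527 = 260.502
deff = V_st / V_srs = 220.484/260.502 = 0.8464

deff ≈ 0.846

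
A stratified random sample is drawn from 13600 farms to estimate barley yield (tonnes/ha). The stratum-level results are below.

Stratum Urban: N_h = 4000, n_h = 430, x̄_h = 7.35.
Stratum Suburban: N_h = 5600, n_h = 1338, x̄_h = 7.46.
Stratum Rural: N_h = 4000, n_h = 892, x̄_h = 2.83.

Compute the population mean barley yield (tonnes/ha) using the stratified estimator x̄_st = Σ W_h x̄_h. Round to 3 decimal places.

N = Σ N_h = 13600. Stratum weights W_h = N_h/N.
x̄_st = (4000·7.35 + 5600·7.46 + 4000·2.83) / 13600 = 6.06588

x̄_st ≈ 6.066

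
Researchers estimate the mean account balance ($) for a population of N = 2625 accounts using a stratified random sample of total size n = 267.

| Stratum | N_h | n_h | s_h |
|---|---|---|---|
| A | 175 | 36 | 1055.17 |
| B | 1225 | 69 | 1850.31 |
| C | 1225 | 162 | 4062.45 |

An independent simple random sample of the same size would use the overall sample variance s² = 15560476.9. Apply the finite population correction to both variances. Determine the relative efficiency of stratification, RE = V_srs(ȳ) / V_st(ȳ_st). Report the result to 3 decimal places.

RE ≈ 1.771

V̂(ȳ_st) = Σ W_h² (1 − n_h/N_h) s_h²/n_h, with W_h = N_h/N and N = 2625:
  stratum A: (175/2625)²·(1 − 36/175)·1055.17²/36 = 109.178
  stratum B: (1225/2625)²·(1 − 69/1225)·1850.31²/69 = 10197.1
  stratum C: (1225/2625)²·(1 − 162/1225)·4062.45²/162 = 19251.8
V_st = 29558.1
V_srs = (1 − 267/2625)·15560476.9/267 = 52351.1
Relative efficiency = V_srs / V_st = 52351.1/29558.1 = 1.7711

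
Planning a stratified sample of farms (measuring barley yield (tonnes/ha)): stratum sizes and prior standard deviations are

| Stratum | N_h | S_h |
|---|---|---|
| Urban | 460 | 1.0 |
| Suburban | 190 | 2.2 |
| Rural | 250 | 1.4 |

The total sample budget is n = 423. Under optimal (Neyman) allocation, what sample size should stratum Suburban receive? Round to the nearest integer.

Neyman allocation: n_h = n · N_h S_h / Σ N_i S_i, with n = 423.
  stratum Urban: N_h·S_h = 460·1.0 = 460.00
  stratum Suburban: N_h·S_h = 190·2.2 = 418.00
  stratum Rural: N_h·S_h = 250·1.4 = 350.00
Σ N_h S_h = 1228.00
n for stratum Suburban = 423·418.00/1228.00 = 143.985 → 144

144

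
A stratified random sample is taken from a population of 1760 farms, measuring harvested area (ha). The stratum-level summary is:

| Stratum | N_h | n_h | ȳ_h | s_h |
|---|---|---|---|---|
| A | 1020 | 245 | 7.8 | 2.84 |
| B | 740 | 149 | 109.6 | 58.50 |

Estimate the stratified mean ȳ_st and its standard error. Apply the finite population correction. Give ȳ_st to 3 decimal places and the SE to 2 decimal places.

ȳ_st = Σ W_h ȳ_h = (1020·7.8 + 740·109.6)/1760 = 50.60227
V̂(ȳ_st) = Σ W_h² (1 − n_h/N_h) s_h²/n_h, with W_h = N_h/N and N = 1760:
  stratum A: (1020/1760)²·(1 − 245/1020)·2.84²/245 = 0.00840131
  stratum B: (740/1760)²·(1 − 149/740)·58.50²/149 = 3.24279
V̂(ȳ_st) = 3.2512
SE(ȳ_st) = √3.2512 = 1.80311

ȳ_st ≈ 50.602, SE ≈ 1.80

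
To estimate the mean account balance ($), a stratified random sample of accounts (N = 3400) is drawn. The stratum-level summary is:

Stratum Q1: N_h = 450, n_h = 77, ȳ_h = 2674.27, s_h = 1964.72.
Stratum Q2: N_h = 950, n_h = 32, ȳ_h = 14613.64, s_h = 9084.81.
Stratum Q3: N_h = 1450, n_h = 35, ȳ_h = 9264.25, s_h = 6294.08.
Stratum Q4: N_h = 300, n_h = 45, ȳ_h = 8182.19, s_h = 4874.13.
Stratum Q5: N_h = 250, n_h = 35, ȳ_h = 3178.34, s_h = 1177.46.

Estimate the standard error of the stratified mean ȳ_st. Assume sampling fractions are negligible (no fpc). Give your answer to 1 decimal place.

V̂(ȳ_st) = Σ W_h² s_h²/n_h, with W_h = N_h/N and N = 3400:
  stratum Q1: (450/3400)²·1964.72²/77 = 878.168
  stratum Q2: (950/3400)²·9084.81²/32 = 201359
  stratum Q3: (1450/3400)²·6294.08²/35 = 205861
  stratum Q4: (300/3400)²·4874.13²/45 = 4110.23
  stratum Q5: (250/3400)²·1177.46²/35 = 214.164
V̂(ȳ_st) = 412423
SE(ȳ_st) = √412423 = 642.202

SE(ȳ_st) ≈ 642.2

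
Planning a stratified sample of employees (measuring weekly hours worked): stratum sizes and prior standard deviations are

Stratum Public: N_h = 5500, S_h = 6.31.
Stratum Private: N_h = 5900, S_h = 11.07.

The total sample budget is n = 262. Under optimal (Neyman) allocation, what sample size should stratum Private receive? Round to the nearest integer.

Neyman allocation: n_h = n · N_h S_h / Σ N_i S_i, with n = 262.
  stratum Public: N_h·S_h = 5500·6.31 = 34705.00
  stratum Private: N_h·S_h = 5900·11.07 = 65313.00
Σ N_h S_h = 100018.00
n for stratum Private = 262·65313.00/100018.00 = 171.089 → 171

171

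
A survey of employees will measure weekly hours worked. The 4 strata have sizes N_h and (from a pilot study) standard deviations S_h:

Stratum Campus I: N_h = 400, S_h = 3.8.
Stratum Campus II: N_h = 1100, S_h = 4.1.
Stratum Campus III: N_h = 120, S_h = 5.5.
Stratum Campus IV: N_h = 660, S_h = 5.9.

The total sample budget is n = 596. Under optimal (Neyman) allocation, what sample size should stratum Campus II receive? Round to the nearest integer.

Neyman allocation: n_h = n · N_h S_h / Σ N_i S_i, with n = 596.
  stratum Campus I: N_h·S_h = 400·3.8 = 1520.00
  stratum Campus II: N_h·S_h = 1100·4.1 = 4510.00
  stratum Campus III: N_h·S_h = 120·5.5 = 660.00
  stratum Campus IV: N_h·S_h = 660·5.9 = 3894.00
Σ N_h S_h = 10584.00
n for stratum Campus II = 596·4510.00/10584.00 = 253.964 → 254

254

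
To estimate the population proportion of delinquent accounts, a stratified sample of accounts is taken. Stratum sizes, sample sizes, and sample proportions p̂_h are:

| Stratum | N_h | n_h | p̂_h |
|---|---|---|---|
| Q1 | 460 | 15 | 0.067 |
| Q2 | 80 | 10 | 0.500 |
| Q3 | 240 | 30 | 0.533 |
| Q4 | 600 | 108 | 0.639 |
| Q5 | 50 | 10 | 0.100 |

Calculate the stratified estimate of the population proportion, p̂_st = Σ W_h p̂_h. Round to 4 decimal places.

N = 1430; stratum weights W_h = N_h/N.
p̂_st = Σ W_h p̂_h = (460·0.067 + 80·0.500 + 240·0.533 + 600·0.639 + 50·0.100)/1430 = 0.41059

p̂_st ≈ 0.4106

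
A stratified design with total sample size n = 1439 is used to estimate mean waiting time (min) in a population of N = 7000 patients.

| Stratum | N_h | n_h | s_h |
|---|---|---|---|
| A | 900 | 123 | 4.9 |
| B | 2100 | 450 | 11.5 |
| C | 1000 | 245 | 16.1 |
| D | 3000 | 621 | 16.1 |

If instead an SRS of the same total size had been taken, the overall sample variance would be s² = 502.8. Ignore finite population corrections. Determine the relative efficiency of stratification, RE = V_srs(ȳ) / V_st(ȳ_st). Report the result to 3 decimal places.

RE ≈ 2.731

V̂(ȳ_st) = Σ W_h² s_h²/n_h, with W_h = N_h/N and N = 7000:
  stratum A: (900/7000)²·4.9²/123 = 0.00322683
  stratum B: (2100/7000)²·11.5²/450 = 0.02645
  stratum C: (1000/7000)²·16.1²/245 = 0.0215918
  stratum D: (3000/7000)²·16.1²/621 = 0.0766667
V_st = 0.127935
V_srs = s²/n = 502.8/1439 = 0.349409
Relative efficiency = V_srs / V_st = 0.349409/0.127935 = 2.7311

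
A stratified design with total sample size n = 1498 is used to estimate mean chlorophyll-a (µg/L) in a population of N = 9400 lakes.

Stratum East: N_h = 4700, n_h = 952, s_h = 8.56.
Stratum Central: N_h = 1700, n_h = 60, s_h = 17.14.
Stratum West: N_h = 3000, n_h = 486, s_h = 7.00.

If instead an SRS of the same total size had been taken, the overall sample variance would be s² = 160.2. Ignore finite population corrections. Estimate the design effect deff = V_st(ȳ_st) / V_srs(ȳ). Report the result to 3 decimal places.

deff ≈ 1.773

V̂(ȳ_st) = Σ W_h² s_h²/n_h, with W_h = N_h/N and N = 9400:
  stratum East: (4700/9400)²·8.56²/952 = 0.019242
  stratum Central: (1700/9400)²·17.14²/60 = 0.160145
  stratum West: (3000/9400)²·7.00²/486 = 0.0102694
V_st = 0.189656
V_srs = s²/n = 160.2/1498 = 0.106943
deff = V_st / V_srs = 0.189656/0.106943 = 1.7734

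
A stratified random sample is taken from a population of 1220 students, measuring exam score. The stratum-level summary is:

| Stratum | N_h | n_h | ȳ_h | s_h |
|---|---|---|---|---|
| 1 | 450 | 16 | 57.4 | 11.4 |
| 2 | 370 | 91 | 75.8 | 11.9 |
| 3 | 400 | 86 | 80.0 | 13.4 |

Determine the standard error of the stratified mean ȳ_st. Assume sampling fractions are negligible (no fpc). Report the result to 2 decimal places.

V̂(ȳ_st) = Σ W_h² s_h²/n_h, with W_h = N_h/N and N = 1220:
  stratum 1: (450/1220)²·11.4²/16 = 1.10508
  stratum 2: (370/1220)²·11.9²/91 = 0.143132
  stratum 3: (400/1220)²·13.4²/86 = 0.224446
V̂(ȳ_st) = 1.47266
SE(ȳ_st) = √1.47266 = 1.21353

SE(ȳ_st) ≈ 1.21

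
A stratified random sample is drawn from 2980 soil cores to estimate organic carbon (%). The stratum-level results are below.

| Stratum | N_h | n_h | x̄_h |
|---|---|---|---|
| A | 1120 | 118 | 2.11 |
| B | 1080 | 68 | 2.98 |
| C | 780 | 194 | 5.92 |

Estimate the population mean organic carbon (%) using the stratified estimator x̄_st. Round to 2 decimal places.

x̄_st ≈ 3.42

N = Σ N_h = 2980. Stratum weights W_h = N_h/N.
x̄_st = (1120·2.11 + 1080·2.98 + 780·5.92) / 2980 = 3.4226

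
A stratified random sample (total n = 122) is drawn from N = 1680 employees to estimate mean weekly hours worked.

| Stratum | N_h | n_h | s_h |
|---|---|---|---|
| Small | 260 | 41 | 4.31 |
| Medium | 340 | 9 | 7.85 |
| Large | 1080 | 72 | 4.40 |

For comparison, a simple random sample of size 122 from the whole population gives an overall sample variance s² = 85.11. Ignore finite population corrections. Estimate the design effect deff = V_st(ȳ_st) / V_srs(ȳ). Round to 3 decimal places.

V̂(ȳ_st) = Σ W_h² s_h²/n_h, with W_h = N_h/N and N = 1680:
  stratum Small: (260/1680)²·4.31²/41 = 0.0108517
  stratum Medium: (340/1680)²·7.85²/9 = 0.280437
  stratum Large: (1080/1680)²·4.40²/72 = 0.111122
V_st = 0.402412
V_srs = s²/n = 85.11/122 = 0.697623
deff = V_st / V_srs = 0.402412/0.697623 = 0.5768

deff ≈ 0.577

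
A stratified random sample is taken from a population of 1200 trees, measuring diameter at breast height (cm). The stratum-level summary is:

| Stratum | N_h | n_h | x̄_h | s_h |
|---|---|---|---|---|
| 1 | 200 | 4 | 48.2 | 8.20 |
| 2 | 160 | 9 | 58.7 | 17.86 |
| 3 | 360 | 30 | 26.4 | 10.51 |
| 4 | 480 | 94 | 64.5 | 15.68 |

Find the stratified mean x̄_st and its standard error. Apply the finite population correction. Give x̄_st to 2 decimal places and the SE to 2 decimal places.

x̄_st = Σ W_h x̄_h = (200·48.2 + 160·58.7 + 360·26.4 + 480·64.5)/1200 = 49.58000
V̂(x̄_st) = Σ W_h² (1 − n_h/N_h) s_h²/n_h, with W_h = N_h/N and N = 1200:
  stratum 1: (200/1200)²·(1 − 4/200)·8.20²/4 = 0.457606
  stratum 2: (160/1200)²·(1 − 9/160)·17.86²/9 = 0.594641
  stratum 3: (360/1200)²·(1 − 30/360)·10.51²/30 = 0.303765
  stratum 4: (480/1200)²·(1 − 94/480)·15.68²/94 = 0.336535
V̂(x̄_st) = 1.69255
SE(x̄_st) = √1.69255 = 1.30098

x̄_st ≈ 49.58, SE ≈ 1.30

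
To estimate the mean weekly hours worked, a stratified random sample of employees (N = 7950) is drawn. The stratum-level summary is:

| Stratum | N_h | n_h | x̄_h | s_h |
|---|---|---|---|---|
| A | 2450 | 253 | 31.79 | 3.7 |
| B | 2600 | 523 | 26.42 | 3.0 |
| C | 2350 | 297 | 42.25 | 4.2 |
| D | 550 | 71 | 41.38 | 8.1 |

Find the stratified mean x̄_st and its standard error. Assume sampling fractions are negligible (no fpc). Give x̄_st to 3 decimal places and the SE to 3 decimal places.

x̄_st = Σ W_h x̄_h = (2450·31.79 + 2600·26.42 + 2350·42.25 + 550·41.38)/7950 = 33.78918
V̂(x̄_st) = Σ W_h² s_h²/n_h, with W_h = N_h/N and N = 7950:
  stratum A: (2450/7950)²·3.7²/253 = 0.00513903
  stratum B: (2600/7950)²·3.0²/523 = 0.00184057
  stratum C: (2350/7950)²·4.2²/297 = 0.00518972
  stratum D: (550/7950)²·8.1²/71 = 0.00442286
V̂(x̄_st) = 0.0165922
SE(x̄_st) = √0.0165922 = 0.128811

x̄_st ≈ 33.789, SE ≈ 0.129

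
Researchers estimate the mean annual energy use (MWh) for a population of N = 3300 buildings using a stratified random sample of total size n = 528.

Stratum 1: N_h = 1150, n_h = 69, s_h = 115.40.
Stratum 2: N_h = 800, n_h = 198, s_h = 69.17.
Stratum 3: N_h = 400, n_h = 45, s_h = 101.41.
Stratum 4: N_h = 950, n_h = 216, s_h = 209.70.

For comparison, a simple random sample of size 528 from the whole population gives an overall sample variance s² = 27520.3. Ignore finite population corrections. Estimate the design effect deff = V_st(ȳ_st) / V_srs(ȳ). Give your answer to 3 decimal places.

V̂(ȳ_st) = Σ W_h² s_h²/n_h, with W_h = N_h/N and N = 3300:
  stratum 1: (1150/3300)²·115.40²/69 = 23.4385
  stratum 2: (800/3300)²·69.17²/198 = 1.42011
  stratum 3: (400/3300)²·101.41²/45 = 3.35769
  stratum 4: (950/3300)²·209.70²/216 = 16.8718
V_st = 45.0882
V_srs = s²/n = 27520.3/528 = 52.1218
deff = V_st / V_srs = 45.0882/52.1218 = 0.8651

deff ≈ 0.865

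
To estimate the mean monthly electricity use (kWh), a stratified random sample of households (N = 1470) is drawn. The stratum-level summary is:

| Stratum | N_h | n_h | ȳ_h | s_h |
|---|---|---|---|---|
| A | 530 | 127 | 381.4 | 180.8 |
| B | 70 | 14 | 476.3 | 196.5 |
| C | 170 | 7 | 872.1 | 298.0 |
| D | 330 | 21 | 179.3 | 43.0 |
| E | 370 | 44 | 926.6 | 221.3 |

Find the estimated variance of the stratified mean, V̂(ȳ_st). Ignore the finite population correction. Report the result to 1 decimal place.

V̂(ȳ_st) ≈ 284.3

V̂(ȳ_st) = Σ W_h² s_h²/n_h, with W_h = N_h/N and N = 1470:
  stratum A: (530/1470)²·180.8²/127 = 33.4588
  stratum B: (70/1470)²·196.5²/14 = 6.25401
  stratum C: (170/1470)²·298.0²/7 = 169.667
  stratum D: (330/1470)²·43.0²/21 = 4.43722
  stratum E: (370/1470)²·221.3²/44 = 70.5146
V̂(ȳ_st) = 284.332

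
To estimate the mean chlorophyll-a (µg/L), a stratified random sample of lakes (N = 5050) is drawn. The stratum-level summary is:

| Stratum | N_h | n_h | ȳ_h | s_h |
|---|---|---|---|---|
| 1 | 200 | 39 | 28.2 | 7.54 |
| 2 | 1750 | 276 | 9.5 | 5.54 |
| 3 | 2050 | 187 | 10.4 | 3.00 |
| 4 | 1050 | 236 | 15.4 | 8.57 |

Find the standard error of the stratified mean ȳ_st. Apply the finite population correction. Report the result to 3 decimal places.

V̂(ȳ_st) = Σ W_h² (1 − n_h/N_h) s_h²/n_h, with W_h = N_h/N and N = 5050:
  stratum 1: (200/5050)²·(1 − 39/200)·7.54²/39 = 0.00184057
  stratum 2: (1750/5050)²·(1 − 276/1750)·5.54²/276 = 0.0112477
  stratum 3: (2050/5050)²·(1 − 187/2050)·3.00²/187 = 0.0072075
  stratum 4: (1050/5050)²·(1 − 236/1050)·8.57²/236 = 0.0104299
V̂(ȳ_st) = 0.0307257
SE(ȳ_st) = √0.0307257 = 0.175287

SE(ȳ_st) ≈ 0.175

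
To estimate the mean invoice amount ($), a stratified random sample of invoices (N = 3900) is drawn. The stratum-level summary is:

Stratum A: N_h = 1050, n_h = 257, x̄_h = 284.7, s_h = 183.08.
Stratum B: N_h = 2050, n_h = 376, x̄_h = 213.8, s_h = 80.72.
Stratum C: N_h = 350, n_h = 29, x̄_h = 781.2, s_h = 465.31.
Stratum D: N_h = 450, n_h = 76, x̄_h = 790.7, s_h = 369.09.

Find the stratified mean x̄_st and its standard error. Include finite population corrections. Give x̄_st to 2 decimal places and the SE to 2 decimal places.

x̄_st = Σ W_h x̄_h = (1050·284.7 + 2050·213.8 + 350·781.2 + 450·790.7)/3900 = 350.37436
V̂(x̄_st) = Σ W_h² (1 − n_h/N_h) s_h²/n_h, with W_h = N_h/N and N = 3900:
  stratum A: (1050/3900)²·(1 − 257/1050)·183.08²/257 = 7.13973
  stratum B: (2050/3900)²·(1 − 376/2050)·80.72²/376 = 3.9098
  stratum C: (350/3900)²·(1 − 29/350)·465.31²/29 = 55.1481
  stratum D: (450/3900)²·(1 − 76/450)·369.09²/76 = 19.8338
V̂(x̄_st) = 86.0314
SE(x̄_st) = √86.0314 = 9.27531

x̄_st ≈ 350.37, SE ≈ 9.28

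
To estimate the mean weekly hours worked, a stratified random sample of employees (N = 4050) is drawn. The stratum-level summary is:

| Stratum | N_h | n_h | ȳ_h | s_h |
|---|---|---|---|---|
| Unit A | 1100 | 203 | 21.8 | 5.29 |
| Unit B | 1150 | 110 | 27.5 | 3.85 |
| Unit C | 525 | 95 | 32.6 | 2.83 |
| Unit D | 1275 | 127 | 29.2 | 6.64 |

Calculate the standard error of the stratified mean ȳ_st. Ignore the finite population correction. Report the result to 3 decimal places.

SE(ȳ_st) ≈ 0.238

V̂(ȳ_st) = Σ W_h² s_h²/n_h, with W_h = N_h/N and N = 4050:
  stratum Unit A: (1100/4050)²·5.29²/203 = 0.0101693
  stratum Unit B: (1150/4050)²·3.85²/110 = 0.0108646
  stratum Unit C: (525/4050)²·2.83²/95 = 0.00141663
  stratum Unit D: (1275/4050)²·6.64²/127 = 0.0344067
V̂(ȳ_st) = 0.0568572
SE(ȳ_st) = √0.0568572 = 0.238448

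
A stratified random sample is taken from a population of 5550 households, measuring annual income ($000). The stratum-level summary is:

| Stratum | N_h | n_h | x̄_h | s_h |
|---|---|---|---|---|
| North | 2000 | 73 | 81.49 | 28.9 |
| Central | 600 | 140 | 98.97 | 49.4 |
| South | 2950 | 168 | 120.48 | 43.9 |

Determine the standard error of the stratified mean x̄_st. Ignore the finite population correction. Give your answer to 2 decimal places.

V̂(x̄_st) = Σ W_h² s_h²/n_h, with W_h = N_h/N and N = 5550:
  stratum North: (2000/5550)²·28.9²/73 = 1.48575
  stratum Central: (600/5550)²·49.4²/140 = 0.203724
  stratum South: (2950/5550)²·43.9²/168 = 3.24099
V̂(x̄_st) = 4.93047
SE(x̄_st) = √4.93047 = 2.22047

SE(x̄_st) ≈ 2.22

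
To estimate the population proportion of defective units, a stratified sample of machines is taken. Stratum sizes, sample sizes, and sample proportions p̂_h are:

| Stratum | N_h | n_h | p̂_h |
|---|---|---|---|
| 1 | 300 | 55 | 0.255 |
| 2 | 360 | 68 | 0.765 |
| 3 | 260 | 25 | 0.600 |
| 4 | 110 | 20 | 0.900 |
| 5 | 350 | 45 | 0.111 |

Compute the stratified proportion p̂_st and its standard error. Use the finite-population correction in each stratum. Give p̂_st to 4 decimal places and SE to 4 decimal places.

p̂_st ≈ 0.4679, SE ≈ 0.0275

N = 1380; stratum weights W_h = N_h/N.
p̂_st = Σ W_h p̂_h = (300·0.255 + 360·0.765 + 260·0.600 + 110·0.900 + 350·0.111)/1380 = 0.46793
V̂(p̂_st) = Σ W_h² (1 − n_h/N_h) p̂_h(1−p̂_h)/(n_h−1):
  stratum 1: (300/1380)²·(1 − 55/300)·0.255·0.745/54 = 0.000135779
  stratum 2: (360/1380)²·(1 − 68/360)·0.765·0.235/67 = 0.000148109
  stratum 3: (260/1380)²·(1 − 25/260)·0.600·0.400/24 = 0.000320836
  stratum 4: (110/1380)²·(1 − 20/110)·0.900·0.100/19 = 2.46244e-05
  stratum 5: (350/1380)²·(1 − 45/350)·0.111·0.889/44 = 0.000125713
V̂(p̂_st) = 0.000755062; SE = √V̂ = 0.0274784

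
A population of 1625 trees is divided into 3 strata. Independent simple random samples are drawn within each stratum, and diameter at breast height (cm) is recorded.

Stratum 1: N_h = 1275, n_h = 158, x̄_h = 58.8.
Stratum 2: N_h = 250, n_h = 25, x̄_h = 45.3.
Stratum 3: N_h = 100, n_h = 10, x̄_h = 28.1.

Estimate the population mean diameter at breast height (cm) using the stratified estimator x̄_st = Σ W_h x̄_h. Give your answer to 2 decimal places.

N = Σ N_h = 1625. Stratum weights W_h = N_h/N.
x̄_st = (1275·58.8 + 250·45.3 + 100·28.1) / 1625 = 54.8338

x̄_st ≈ 54.83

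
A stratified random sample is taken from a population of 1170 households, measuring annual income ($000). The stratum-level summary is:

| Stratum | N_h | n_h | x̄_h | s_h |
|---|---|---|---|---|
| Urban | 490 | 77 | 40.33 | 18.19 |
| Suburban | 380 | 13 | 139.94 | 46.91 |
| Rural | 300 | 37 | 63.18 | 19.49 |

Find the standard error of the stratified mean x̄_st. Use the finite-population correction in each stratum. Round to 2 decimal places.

SE(x̄_st) ≈ 4.30

V̂(x̄_st) = Σ W_h² (1 − n_h/N_h) s_h²/n_h, with W_h = N_h/N and N = 1170:
  stratum Urban: (490/1170)²·(1 − 77/490)·18.19²/77 = 0.635256
  stratum Suburban: (380/1170)²·(1 − 13/380)·46.91²/13 = 17.2451
  stratum Rural: (300/1170)²·(1 − 37/300)·19.49²/37 = 0.591735
V̂(x̄_st) = 18.4721
SE(x̄_st) = √18.4721 = 4.29792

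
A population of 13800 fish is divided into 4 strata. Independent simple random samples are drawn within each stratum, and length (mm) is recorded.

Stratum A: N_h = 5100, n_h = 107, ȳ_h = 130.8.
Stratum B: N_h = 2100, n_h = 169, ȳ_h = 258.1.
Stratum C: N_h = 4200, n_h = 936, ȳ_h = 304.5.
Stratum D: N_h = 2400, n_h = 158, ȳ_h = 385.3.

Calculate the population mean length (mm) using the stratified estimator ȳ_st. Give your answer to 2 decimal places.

N = Σ N_h = 13800. Stratum weights W_h = N_h/N.
ȳ_st = (5100·130.8 + 2100·258.1 + 4200·304.5 + 2400·385.3) / 13800 = 247.2978

ȳ_st ≈ 247.30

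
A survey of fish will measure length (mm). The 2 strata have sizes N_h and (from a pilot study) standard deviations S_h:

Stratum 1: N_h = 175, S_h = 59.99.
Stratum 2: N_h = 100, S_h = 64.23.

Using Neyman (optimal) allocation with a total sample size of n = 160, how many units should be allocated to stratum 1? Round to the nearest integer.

99

Neyman allocation: n_h = n · N_h S_h / Σ N_i S_i, with n = 160.
  stratum 1: N_h·S_h = 175·59.99 = 10498.25
  stratum 2: N_h·S_h = 100·64.23 = 6423.00
Σ N_h S_h = 16921.25
n for stratum 1 = 160·10498.25/16921.25 = 99.267 → 99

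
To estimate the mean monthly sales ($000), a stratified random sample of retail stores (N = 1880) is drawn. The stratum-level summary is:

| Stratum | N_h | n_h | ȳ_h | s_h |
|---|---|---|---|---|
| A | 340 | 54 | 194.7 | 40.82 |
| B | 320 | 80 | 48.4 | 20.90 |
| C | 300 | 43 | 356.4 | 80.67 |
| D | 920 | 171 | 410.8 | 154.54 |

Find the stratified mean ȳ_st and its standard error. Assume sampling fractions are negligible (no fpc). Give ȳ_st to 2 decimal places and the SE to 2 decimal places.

ȳ_st ≈ 301.35, SE ≈ 6.20

ȳ_st = Σ W_h ȳ_h = (340·194.7 + 320·48.4 + 300·356.4 + 920·410.8)/1880 = 301.35213
V̂(ȳ_st) = Σ W_h² s_h²/n_h, with W_h = N_h/N and N = 1880:
  stratum A: (340/1880)²·40.82²/54 = 1.00924
  stratum B: (320/1880)²·20.90²/80 = 0.158193
  stratum C: (300/1880)²·80.67²/43 = 3.85374
  stratum D: (920/1880)²·154.54²/171 = 33.4461
V̂(ȳ_st) = 38.4673
SE(ȳ_st) = √38.4673 = 6.2022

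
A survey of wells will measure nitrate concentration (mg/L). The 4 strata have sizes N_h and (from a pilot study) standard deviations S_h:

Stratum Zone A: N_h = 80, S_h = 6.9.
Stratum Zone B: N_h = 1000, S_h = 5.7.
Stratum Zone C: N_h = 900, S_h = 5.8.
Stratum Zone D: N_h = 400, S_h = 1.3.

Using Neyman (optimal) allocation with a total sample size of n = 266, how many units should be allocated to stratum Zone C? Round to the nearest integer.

Neyman allocation: n_h = n · N_h S_h / Σ N_i S_i, with n = 266.
  stratum Zone A: N_h·S_h = 80·6.9 = 552.00
  stratum Zone B: N_h·S_h = 1000·5.7 = 5700.00
  stratum Zone C: N_h·S_h = 900·5.8 = 5220.00
  stratum Zone D: N_h·S_h = 400·1.3 = 520.00
Σ N_h S_h = 11992.00
n for stratum Zone C = 266·5220.00/11992.00 = 115.787 → 116

116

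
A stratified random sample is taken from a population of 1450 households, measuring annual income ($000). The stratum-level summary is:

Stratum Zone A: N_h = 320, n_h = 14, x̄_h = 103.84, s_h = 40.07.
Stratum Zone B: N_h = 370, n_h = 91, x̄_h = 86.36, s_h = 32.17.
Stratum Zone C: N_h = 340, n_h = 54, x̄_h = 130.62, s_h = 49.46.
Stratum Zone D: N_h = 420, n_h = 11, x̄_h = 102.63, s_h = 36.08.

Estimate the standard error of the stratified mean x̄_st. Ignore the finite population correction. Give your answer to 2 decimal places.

V̂(x̄_st) = Σ W_h² s_h²/n_h, with W_h = N_h/N and N = 1450:
  stratum Zone A: (320/1450)²·40.07²/14 = 5.58566
  stratum Zone B: (370/1450)²·32.17²/91 = 0.740505
  stratum Zone C: (340/1450)²·49.46²/54 = 2.49079
  stratum Zone D: (420/1450)²·36.08²/11 = 9.92894
V̂(x̄_st) = 18.7459
SE(x̄_st) = √18.7459 = 4.32965

SE(x̄_st) ≈ 4.33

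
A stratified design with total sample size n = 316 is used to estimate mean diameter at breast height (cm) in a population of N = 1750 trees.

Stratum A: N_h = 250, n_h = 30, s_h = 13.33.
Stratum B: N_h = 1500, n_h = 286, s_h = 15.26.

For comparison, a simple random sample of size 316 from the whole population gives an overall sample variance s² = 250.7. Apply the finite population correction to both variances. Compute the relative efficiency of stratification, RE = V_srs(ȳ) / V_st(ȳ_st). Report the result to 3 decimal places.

V̂(ȳ_st) = Σ W_h² (1 − n_h/N_h) s_h²/n_h, with W_h = N_h/N and N = 1750:
  stratum A: (250/1750)²·(1 − 30/250)·13.33²/30 = 0.106372
  stratum B: (1500/1750)²·(1 − 286/1500)·15.26²/286 = 0.484147
V_st = 0.590518
V_srs = (1 − 316/1750)·250.7/316 = 0.650097
Relative efficiency = V_srs / V_st = 0.650097/0.590518 = 1.1009

RE ≈ 1.101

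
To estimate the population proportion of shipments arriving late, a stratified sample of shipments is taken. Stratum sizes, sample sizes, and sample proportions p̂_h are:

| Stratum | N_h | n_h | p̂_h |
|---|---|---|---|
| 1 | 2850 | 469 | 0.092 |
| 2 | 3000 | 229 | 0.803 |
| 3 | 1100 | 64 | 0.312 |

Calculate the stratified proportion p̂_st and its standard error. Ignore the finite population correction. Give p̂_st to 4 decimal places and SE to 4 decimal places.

p̂_st ≈ 0.4337, SE ≈ 0.0156

N = 6950; stratum weights W_h = N_h/N.
p̂_st = Σ W_h p̂_h = (2850·0.092 + 3000·0.803 + 1100·0.312)/6950 = 0.43373
V̂(p̂_st) = Σ W_h² p̂_h(1−p̂_h)/(n_h−1):
  stratum 1: (2850/6950)²·0.092·0.908/468 = 3.00157e-05
  stratum 2: (3000/6950)²·0.803·0.197/228 = 0.000129277
  stratum 3: (1100/6950)²·0.312·0.688/63 = 8.53529e-05
V̂(p̂_st) = 0.000244645; SE = √V̂ = 0.0156411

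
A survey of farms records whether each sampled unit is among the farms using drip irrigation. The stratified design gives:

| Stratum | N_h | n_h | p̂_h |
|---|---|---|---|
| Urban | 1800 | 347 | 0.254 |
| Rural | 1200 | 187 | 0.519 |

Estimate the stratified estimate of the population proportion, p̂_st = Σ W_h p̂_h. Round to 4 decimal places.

p̂_st ≈ 0.3600

N = 3000; stratum weights W_h = N_h/N.
p̂_st = Σ W_h p̂_h = (1800·0.254 + 1200·0.519)/3000 = 0.36000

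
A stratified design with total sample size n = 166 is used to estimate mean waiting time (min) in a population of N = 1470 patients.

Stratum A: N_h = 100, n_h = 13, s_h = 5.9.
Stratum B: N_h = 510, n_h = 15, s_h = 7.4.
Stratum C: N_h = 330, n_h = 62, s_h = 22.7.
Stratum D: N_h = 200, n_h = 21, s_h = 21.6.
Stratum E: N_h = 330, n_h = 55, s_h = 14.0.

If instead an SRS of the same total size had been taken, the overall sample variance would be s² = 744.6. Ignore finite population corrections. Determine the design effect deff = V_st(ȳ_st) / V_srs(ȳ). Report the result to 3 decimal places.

V̂(ȳ_st) = Σ W_h² s_h²/n_h, with W_h = N_h/N and N = 1470:
  stratum A: (100/1470)²·5.9²/13 = 0.0123916
  stratum B: (510/1470)²·7.4²/15 = 0.439418
  stratum C: (330/1470)²·22.7²/62 = 0.418845
  stratum D: (200/1470)²·21.6²/21 = 0.411257
  stratum E: (330/1470)²·14.0²/55 = 0.179592
V_st = 1.4615
V_srs = s²/n = 744.6/166 = 4.48554
deff = V_st / V_srs = 1.4615/4.48554 = 0.3258

deff ≈ 0.326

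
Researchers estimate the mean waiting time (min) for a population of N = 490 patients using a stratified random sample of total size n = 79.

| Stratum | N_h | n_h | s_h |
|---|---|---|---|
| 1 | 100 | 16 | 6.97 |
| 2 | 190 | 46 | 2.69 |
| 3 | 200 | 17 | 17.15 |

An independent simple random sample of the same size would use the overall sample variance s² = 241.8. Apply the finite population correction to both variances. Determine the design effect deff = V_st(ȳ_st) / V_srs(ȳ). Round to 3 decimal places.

deff ≈ 1.076

V̂(ȳ_st) = Σ W_h² (1 − n_h/N_h) s_h²/n_h, with W_h = N_h/N and N = 490:
  stratum 1: (100/490)²·(1 − 16/100)·6.97²/16 = 0.106226
  stratum 2: (190/490)²·(1 − 46/190)·2.69²/46 = 0.0179255
  stratum 3: (200/490)²·(1 − 17/200)·17.15²/17 = 2.63735
V_st = 2.7615
V_srs = (1 − 79/490)·241.8/79 = 2.56729
deff = V_st / V_srs = 2.7615/2.56729 = 1.0756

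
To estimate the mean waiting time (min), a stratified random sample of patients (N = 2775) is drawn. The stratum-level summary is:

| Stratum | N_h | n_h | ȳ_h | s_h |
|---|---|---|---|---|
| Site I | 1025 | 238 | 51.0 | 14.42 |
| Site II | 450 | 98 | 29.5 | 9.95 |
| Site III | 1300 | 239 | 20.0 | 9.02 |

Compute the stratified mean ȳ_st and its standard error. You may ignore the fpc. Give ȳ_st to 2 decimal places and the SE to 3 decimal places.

ȳ_st = Σ W_h ȳ_h = (1025·51.0 + 450·29.5 + 1300·20.0)/2775 = 32.99099
V̂(ȳ_st) = Σ W_h² s_h²/n_h, with W_h = N_h/N and N = 2775:
  stratum Site I: (1025/2775)²·14.42²/238 = 0.1192
  stratum Site II: (450/2775)²·9.95²/98 = 0.0265656
  stratum Site III: (1300/2775)²·9.02²/239 = 0.0747095
V̂(ȳ_st) = 0.220475
SE(ȳ_st) = √0.220475 = 0.469547

ȳ_st ≈ 32.99, SE ≈ 0.470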